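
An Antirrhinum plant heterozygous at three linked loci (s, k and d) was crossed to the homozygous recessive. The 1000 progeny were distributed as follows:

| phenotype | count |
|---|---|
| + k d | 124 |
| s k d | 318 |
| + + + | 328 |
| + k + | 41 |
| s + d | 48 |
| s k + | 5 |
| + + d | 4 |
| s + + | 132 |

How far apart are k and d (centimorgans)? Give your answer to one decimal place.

9.8 centimorgans

The two most frequent reciprocal classes, + + + and s k d, are the parental types, so the F1 was + + + / s k d.
The two rarest classes, + + d and s k +, are the double crossovers. Comparing them with the parentals, only the d allele has switched, so d is the middle locus and the order is s – d – k.
Crossovers in the d–k interval produce the single-crossover classes + k + and s + d (41 + 48 = 89) plus the double crossovers (9).
RF(d–k) = (89 + 9) / 1000 = 98/1000 = 0.0980 → 9.8 centimorgans.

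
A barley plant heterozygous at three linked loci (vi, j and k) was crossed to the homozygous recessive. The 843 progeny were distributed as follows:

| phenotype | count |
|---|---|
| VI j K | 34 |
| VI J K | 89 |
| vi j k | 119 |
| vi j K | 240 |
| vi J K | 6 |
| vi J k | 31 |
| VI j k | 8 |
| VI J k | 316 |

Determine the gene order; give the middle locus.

The two most frequent reciprocal classes, VI J k and vi j K, are the parental types, so the F1 was VI J k / vi j K.
The two rarest classes, VI j k and vi J K, are the double crossovers. Comparing them with the parentals, only the j allele has switched, so j is the middle locus and the order is vi – j – k.

j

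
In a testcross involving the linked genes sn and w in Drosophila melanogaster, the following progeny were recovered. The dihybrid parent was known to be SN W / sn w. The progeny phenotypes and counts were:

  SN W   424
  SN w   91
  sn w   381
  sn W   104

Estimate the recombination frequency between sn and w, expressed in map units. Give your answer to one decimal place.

19.5 map units

The recombinant classes are SN w and sn W: 91 + 104 = 195.
Recombination frequency = 195/1000 = 0.1950 ≈ 19.5%, i.e. 19.5 map units.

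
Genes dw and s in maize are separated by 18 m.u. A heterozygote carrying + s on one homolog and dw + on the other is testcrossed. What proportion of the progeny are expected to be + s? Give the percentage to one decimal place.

41.0%

A map distance of 18 m.u. corresponds to a recombination frequency of 0.180.
The F1 is + s / dw +, so + s is a parental gamete class with expected frequency (1 − r)/2 = 0.820/2 = 0.4100.
That is 0.4100 = 41.0% of the progeny.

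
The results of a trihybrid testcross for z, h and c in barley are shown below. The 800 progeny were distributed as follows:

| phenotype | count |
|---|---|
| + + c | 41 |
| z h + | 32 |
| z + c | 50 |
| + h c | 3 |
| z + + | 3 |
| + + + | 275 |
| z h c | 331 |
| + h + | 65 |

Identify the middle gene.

The two most frequent reciprocal classes, + + + and z h c, are the parental types, so the F1 was + + + / z h c.
The two rarest classes, z + + and + h c, are the double crossovers. Comparing them with the parentals, only the z allele has switched, so z is the middle locus and the order is h – z – c.

z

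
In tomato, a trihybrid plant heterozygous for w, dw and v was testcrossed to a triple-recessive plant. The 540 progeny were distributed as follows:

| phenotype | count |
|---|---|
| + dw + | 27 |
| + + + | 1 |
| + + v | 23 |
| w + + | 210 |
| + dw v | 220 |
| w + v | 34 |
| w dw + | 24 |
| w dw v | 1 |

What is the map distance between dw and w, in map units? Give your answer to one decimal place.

9.1 map units

The two most frequent reciprocal classes, + dw v and w + +, are the parental types, so the F1 was + dw v / w + +.
The two rarest classes, w dw v and + + +, are the double crossovers. Comparing them with the parentals, only the w allele has switched, so w is the middle locus and the order is v – w – dw.
Crossovers in the w–dw interval produce the single-crossover classes + + v and w dw + (23 + 24 = 47) plus the double crossovers (2).
RF(w–dw) = (47 + 2) / 540 = 49/540 = 0.0907 → 9.1 map units.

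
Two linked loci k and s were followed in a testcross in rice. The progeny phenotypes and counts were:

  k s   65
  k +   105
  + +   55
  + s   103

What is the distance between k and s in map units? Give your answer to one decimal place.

36.6 map units

The two most frequent classes, + s (103) and k + (105), are the parental types, so the F1 was + s / k +.
The recombinant classes are + + and k s: 55 + 65 = 120.
Recombination frequency = 120/328 = 0.3659 ≈ 36.6%, i.e. 36.6 map units.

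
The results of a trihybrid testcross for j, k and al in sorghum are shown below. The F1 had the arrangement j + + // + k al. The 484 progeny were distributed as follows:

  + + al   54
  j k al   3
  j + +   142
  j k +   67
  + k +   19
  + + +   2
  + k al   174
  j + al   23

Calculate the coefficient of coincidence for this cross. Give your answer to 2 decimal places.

0.41

The two rarest classes, + + + and j k al, are the double crossovers. Comparing them with the parentals, only the j allele has switched, so j is the middle locus and the order is al – j – k.
al–j: (42 + 5)/484 = 0.0971; j–k: (121 + 5)/484 = 0.2603.
Expected DCO frequency = 0.0971 × 0.2603 ≈ 0.02528; observed = 5/484 ≈ 0.01033.
Coefficient of coincidence = 0.01033/0.02528 ≈ 0.41.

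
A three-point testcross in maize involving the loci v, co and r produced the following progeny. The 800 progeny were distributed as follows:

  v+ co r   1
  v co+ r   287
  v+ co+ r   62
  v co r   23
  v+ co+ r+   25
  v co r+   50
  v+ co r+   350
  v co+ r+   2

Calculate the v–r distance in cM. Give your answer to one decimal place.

The two most frequent reciprocal classes, v+ co r+ and v co+ r, are the parental types, so the F1 was v+ co r+ / v co+ r.
The two rarest classes, v+ co r and v co+ r+, are the double crossovers. Comparing them with the parentals, only the r allele has switched, so r is the middle locus and the order is co – r – v.
Crossovers in the r–v interval produce the single-crossover classes v co r+ and v+ co+ r (50 + 62 = 112) plus the double crossovers (3).
RF(r–v) = (112 + 3) / 800 = 115/800 = 0.1437 → 14.4 cM.

14.4 cM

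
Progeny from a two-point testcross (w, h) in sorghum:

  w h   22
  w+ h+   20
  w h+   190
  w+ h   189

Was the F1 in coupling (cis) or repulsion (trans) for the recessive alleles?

The two most frequent classes are w+ h (189) and w h+ (190); these are the parental (non-recombinant) types.
So the F1 carried w+ h on one chromosome and w h+ on the other — the recessive alleles are on opposite chromosomes (trans / repulsion).

trans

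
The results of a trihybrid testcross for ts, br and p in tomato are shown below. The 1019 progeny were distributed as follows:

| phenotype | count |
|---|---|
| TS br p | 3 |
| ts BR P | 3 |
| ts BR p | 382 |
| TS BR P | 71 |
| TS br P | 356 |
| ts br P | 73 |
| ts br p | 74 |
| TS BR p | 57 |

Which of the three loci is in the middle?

The two most frequent reciprocal classes, ts BR p and TS br P, are the parental types, so the F1 was ts BR p / TS br P.
The two rarest classes, ts BR P and TS br p, are the double crossovers. Comparing them with the parentals, only the p allele has switched, so p is the middle locus and the order is br – p – ts.

p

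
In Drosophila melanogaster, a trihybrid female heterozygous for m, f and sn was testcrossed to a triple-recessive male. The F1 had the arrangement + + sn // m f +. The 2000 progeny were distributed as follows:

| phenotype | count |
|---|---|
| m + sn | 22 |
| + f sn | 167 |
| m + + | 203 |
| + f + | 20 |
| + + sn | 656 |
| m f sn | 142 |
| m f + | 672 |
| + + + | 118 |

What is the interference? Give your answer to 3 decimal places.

0.325

The two rarest classes, m + sn and + f +, are the double crossovers. Comparing them with the parentals, only the m allele has switched, so m is the middle locus and the order is sn – m – f.
sn–m: (260 + 42)/2000 = 0.1510; m–f: (370 + 42)/2000 = 0.2060.
Expected DCO frequency = 0.1510 × 0.2060 ≈ 0.03111; observed = 42/2000 ≈ 0.02100.
Coefficient of coincidence = 0.02100/0.03111 ≈ 0.675; interference = 1 − 0.675 = 0.325.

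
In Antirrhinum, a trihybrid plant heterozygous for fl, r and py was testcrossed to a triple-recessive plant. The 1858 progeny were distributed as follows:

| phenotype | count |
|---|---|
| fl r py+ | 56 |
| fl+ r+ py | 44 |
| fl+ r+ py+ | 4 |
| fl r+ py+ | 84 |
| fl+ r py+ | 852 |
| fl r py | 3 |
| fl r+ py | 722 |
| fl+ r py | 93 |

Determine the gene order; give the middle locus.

The two most frequent reciprocal classes, fl+ r py+ and fl r+ py, are the parental types, so the F1 was fl+ r py+ / fl r+ py.
The two rarest classes, fl+ r+ py+ and fl r py, are the double crossovers. Comparing them with the parentals, only the r allele has switched, so r is the middle locus and the order is fl – r – py.

r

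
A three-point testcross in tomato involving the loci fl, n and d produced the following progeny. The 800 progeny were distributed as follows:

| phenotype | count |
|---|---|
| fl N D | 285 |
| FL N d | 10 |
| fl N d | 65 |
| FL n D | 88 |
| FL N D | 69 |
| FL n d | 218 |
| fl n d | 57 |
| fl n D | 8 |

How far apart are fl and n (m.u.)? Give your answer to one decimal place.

18.0 m.u.

The two most frequent reciprocal classes, fl N D and FL n d, are the parental types, so the F1 was fl N D / FL n d.
The two rarest classes, fl n D and FL N d, are the double crossovers. Comparing them with the parentals, only the n allele has switched, so n is the middle locus and the order is fl – n – d.
Crossovers in the fl–n interval produce the single-crossover classes FL N D and fl n d (69 + 57 = 126) plus the double crossovers (18).
RF(fl–n) = (126 + 18) / 800 = 144/800 = 0.1800 → 18.0 m.u.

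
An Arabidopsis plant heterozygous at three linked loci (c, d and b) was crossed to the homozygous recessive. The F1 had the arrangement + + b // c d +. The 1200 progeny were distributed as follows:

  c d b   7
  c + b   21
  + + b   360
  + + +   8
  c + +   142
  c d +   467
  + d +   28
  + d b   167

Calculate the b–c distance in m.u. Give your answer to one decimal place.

5.3 m.u.

The two rarest classes, + + + and c d b, are the double crossovers. Comparing them with the parentals, only the b allele has switched, so b is the middle locus and the order is d – b – c.
Crossovers in the b–c interval produce the single-crossover classes c + b and + d + (21 + 28 = 49) plus the double crossovers (15).
RF(b–c) = (49 + 15) / 1200 = 64/1200 = 0.0533 → 5.3 m.u.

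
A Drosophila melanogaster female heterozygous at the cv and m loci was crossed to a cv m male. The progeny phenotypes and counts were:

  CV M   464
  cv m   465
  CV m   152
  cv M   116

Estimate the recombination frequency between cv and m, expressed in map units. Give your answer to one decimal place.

22.4 map units

The two most frequent classes, CV M (464) and cv m (465), are the parental types, so the F1 was CV M / cv m.
The recombinant classes are CV m and cv M: 152 + 116 = 268.
Recombination frequency = 268/1197 = 0.2239 ≈ 22.4%, i.e. 22.4 map units.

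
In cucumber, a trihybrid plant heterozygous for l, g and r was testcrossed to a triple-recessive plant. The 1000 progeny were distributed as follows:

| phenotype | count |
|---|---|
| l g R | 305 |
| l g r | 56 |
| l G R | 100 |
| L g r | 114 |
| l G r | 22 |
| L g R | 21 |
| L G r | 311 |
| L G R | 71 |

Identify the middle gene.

l

The two most frequent reciprocal classes, l g R and L G r, are the parental types, so the F1 was l g R / L G r.
The two rarest classes, L g R and l G r, are the double crossovers. Comparing them with the parentals, only the l allele has switched, so l is the middle locus and the order is r – l – g.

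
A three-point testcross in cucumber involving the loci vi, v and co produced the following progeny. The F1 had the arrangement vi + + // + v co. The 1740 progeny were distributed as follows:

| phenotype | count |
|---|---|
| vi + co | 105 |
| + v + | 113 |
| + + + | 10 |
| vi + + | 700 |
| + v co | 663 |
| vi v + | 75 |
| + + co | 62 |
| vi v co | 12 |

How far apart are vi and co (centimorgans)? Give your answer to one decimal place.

13.8 centimorgans

The two rarest classes, + + + and vi v co, are the double crossovers. Comparing them with the parentals, only the vi allele has switched, so vi is the middle locus and the order is v – vi – co.
Crossovers in the vi–co interval produce the single-crossover classes vi + co and + v + (105 + 113 = 218) plus the double crossovers (22).
RF(vi–co) = (218 + 22) / 1740 = 240/1740 = 0.1379 → 13.8 centimorgans.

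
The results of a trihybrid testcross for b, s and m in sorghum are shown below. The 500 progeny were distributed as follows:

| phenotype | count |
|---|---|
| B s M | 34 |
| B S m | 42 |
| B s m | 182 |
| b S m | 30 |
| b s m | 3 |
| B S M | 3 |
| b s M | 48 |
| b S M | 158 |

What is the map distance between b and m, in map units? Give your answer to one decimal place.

14.0 map units

The two most frequent reciprocal classes, b S M and B s m, are the parental types, so the F1 was b S M / B s m.
The two rarest classes, B S M and b s m, are the double crossovers. Comparing them with the parentals, only the b allele has switched, so b is the middle locus and the order is m – b – s.
Crossovers in the m–b interval produce the single-crossover classes b S m and B s M (30 + 34 = 64) plus the double crossovers (6).
RF(m–b) = (64 + 6) / 500 = 70/500 = 0.1400 → 14.0 map units.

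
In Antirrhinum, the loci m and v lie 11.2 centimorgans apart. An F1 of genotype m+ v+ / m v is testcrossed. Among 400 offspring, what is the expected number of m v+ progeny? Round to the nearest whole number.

22

A map distance of 11.2 centimorgans corresponds to a recombination frequency of 0.112.
The F1 is m+ v+ / m v, so m v+ is a recombinant gamete class with expected frequency r/2 = 0.112/2 = 0.0560.
Expected number = 0.0560 × 400 = 22.40 ≈ 22.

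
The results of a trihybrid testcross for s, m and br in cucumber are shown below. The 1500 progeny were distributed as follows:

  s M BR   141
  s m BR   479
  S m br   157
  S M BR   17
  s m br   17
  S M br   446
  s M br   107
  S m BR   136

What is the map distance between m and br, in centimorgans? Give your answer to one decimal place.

The two most frequent reciprocal classes, s m BR and S M br, are the parental types, so the F1 was s m BR / S M br.
The two rarest classes, s m br and S M BR, are the double crossovers. Comparing them with the parentals, only the br allele has switched, so br is the middle locus and the order is m – br – s.
Crossovers in the m–br interval produce the single-crossover classes s M BR and S m br (141 + 157 = 298) plus the double crossovers (34).
RF(m–br) = (298 + 34) / 1500 = 332/1500 = 0.2213 → 22.1 centimorgans.

22.1 centimorgans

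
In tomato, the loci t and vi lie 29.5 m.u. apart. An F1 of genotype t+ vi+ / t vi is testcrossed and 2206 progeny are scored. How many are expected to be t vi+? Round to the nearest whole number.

A map distance of 29.5 m.u. corresponds to a recombination frequency of 0.295.
The F1 is t+ vi+ / t vi, so t vi+ is a recombinant gamete class with expected frequency r/2 = 0.295/2 = 0.1475.
Expected number = 0.1475 × 2206 = 325.38 ≈ 325.

325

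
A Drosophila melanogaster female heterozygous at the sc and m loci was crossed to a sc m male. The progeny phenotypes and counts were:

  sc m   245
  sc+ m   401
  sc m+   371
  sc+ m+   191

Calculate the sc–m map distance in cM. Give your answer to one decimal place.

The two most frequent classes, sc+ m (401) and sc m+ (371), are the parental types, so the F1 was sc+ m / sc m+.
The recombinant classes are sc+ m+ and sc m: 191 + 245 = 436.
Recombination frequency = 436/1208 = 0.3609 ≈ 36.1%, i.e. 36.1 cM.

36.1 cM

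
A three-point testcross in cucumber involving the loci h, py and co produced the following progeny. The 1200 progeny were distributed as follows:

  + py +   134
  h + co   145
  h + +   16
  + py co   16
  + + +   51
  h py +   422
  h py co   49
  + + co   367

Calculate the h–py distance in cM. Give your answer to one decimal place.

25.9 cM

The two most frequent reciprocal classes, + + co and h py +, are the parental types, so the F1 was + + co / h py +.
The two rarest classes, + py co and h + +, are the double crossovers. Comparing them with the parentals, only the py allele has switched, so py is the middle locus and the order is h – py – co.
Crossovers in the h–py interval produce the single-crossover classes h + co and + py + (145 + 134 = 279) plus the double crossovers (32).
RF(h–py) = (279 + 32) / 1200 = 311/1200 = 0.2592 → 25.9 cM.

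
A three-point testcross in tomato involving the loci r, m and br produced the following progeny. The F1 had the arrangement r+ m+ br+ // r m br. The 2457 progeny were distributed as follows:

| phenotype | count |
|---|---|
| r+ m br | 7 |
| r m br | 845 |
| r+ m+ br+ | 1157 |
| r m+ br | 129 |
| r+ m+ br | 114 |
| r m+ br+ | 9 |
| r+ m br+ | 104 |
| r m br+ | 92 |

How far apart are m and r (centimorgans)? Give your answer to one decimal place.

The two rarest classes, r m+ br+ and r+ m br, are the double crossovers. Comparing them with the parentals, only the r allele has switched, so r is the middle locus and the order is m – r – br.
Crossovers in the m–r interval produce the single-crossover classes r+ m br+ and r m+ br (104 + 129 = 233) plus the double crossovers (16).
RF(m–r) = (233 + 16) / 2457 = 249/2457 = 0.1013 → 10.1 centimorgans.

10.1 centimorgans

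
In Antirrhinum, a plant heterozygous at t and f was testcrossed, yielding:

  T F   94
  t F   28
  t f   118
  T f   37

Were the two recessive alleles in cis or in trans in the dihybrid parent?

The two most frequent classes are T F (94) and t f (118); these are the parental (non-recombinant) types.
So the F1 carried T F on one chromosome and t f on the other — the recessive alleles are on the same chromosome (cis / coupling).

cis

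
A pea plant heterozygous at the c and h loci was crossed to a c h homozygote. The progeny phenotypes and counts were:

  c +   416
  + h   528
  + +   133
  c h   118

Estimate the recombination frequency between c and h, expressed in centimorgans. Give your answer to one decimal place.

The two most frequent classes, + h (528) and c + (416), are the parental types, so the F1 was + h / c +.
The recombinant classes are + + and c h: 133 + 118 = 251.
Recombination frequency = 251/1195 = 0.2100 ≈ 21.0%, i.e. 21.0 centimorgans.

21.0 centimorgans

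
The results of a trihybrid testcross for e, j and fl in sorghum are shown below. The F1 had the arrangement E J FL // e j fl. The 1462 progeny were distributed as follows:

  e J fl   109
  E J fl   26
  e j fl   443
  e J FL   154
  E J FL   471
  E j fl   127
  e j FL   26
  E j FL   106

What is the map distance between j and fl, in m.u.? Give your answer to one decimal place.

The two rarest classes, E J fl and e j FL, are the double crossovers. Comparing them with the parentals, only the fl allele has switched, so fl is the middle locus and the order is e – fl – j.
Crossovers in the fl–j interval produce the single-crossover classes E j FL and e J fl (106 + 109 = 215) plus the double crossovers (52).
RF(fl–j) = (215 + 52) / 1462 = 267/1462 = 0.1826 → 18.3 m.u.

18.3 m.u.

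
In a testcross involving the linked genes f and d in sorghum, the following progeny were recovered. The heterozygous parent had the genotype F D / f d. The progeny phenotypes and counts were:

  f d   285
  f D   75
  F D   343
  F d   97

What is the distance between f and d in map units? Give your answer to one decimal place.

21.5 map units

The recombinant classes are F d and f D: 97 + 75 = 172.
Recombination frequency = 172/800 = 0.2150 ≈ 21.5%, i.e. 21.5 map units.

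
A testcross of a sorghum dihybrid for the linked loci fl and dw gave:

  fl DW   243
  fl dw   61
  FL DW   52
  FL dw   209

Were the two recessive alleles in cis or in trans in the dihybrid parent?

The two most frequent classes are FL dw (209) and fl DW (243); these are the parental (non-recombinant) types.
So the F1 carried FL dw on one chromosome and fl DW on the other — the recessive alleles are on opposite chromosomes (trans / repulsion).

trans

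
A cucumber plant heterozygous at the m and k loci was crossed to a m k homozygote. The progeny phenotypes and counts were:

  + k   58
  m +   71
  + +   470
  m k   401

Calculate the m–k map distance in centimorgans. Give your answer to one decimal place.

The two most frequent classes, + + (470) and m k (401), are the parental types, so the F1 was + + / m k.
The recombinant classes are + k and m +: 58 + 71 = 129.
Recombination frequency = 129/1000 = 0.1290 ≈ 12.9%, i.e. 12.9 centimorgans.

12.9 centimorgans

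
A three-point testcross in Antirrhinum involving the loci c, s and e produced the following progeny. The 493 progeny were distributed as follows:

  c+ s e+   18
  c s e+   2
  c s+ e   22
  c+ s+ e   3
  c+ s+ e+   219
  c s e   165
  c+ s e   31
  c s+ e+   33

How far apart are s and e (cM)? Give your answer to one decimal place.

9.1 cM

The two most frequent reciprocal classes, c+ s+ e+ and c s e, are the parental types, so the F1 was c+ s+ e+ / c s e.
The two rarest classes, c+ s+ e and c s e+, are the double crossovers. Comparing them with the parentals, only the e allele has switched, so e is the middle locus and the order is c – e – s.
Crossovers in the e–s interval produce the single-crossover classes c+ s e+ and c s+ e (18 + 22 = 40) plus the double crossovers (5).
RF(e–s) = (40 + 5) / 493 = 45/493 = 0.0913 → 9.1 cM.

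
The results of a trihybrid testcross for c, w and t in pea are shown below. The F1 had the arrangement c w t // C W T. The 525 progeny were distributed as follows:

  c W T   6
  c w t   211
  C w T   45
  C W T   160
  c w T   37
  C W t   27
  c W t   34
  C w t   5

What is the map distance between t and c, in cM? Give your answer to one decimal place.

The two rarest classes, C w t and c W T, are the double crossovers. Comparing them with the parentals, only the c allele has switched, so c is the middle locus and the order is t – c – w.
Crossovers in the t–c interval produce the single-crossover classes c w T and C W t (37 + 27 = 64) plus the double crossovers (11).
RF(t–c) = (64 + 11) / 525 = 75/525 = 0.1429 → 14.3 cM.

14.3 cM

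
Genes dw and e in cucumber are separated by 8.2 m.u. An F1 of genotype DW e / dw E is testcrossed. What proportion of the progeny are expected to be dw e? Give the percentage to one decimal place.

A map distance of 8.2 m.u. corresponds to a recombination frequency of 0.082.
The F1 is DW e / dw E, so dw e is a recombinant gamete class with expected frequency r/2 = 0.082/2 = 0.0410.
That is 0.0410 = 4.1% of the progeny.

4.1%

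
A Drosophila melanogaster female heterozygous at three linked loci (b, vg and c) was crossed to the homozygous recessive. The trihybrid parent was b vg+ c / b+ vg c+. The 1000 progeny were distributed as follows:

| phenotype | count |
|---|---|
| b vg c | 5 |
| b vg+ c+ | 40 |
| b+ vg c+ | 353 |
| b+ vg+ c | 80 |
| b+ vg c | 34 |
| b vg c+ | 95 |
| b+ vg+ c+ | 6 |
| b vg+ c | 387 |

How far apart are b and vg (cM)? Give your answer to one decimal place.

18.6 cM

The two rarest classes, b vg c and b+ vg+ c+, are the double crossovers. Comparing them with the parentals, only the vg allele has switched, so vg is the middle locus and the order is b – vg – c.
Crossovers in the b–vg interval produce the single-crossover classes b+ vg+ c and b vg c+ (80 + 95 = 175) plus the double crossovers (11).
RF(b–vg) = (175 + 11) / 1000 = 186/1000 = 0.1860 → 18.6 cM.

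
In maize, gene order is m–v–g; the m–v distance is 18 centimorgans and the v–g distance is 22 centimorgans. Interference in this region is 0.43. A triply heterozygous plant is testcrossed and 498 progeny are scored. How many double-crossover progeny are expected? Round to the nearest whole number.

Map distances give recombination frequencies of 0.180 and 0.220 for the two intervals.
With interference 0.43 (so coincidence = 0.57), expected double-crossover frequency = 0.180 × 0.220 × 0.57 = 0.02257.
Expected number = 0.02257 × 498 = 11.24 ≈ 11.

11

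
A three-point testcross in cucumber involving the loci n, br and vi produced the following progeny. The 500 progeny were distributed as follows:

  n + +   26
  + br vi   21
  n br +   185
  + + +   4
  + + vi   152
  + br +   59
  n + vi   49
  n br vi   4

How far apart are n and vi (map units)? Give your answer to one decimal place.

The two most frequent reciprocal classes, n br + and + + vi, are the parental types, so the F1 was n br + / + + vi.
The two rarest classes, n br vi and + + +, are the double crossovers. Comparing them with the parentals, only the vi allele has switched, so vi is the middle locus and the order is n – vi – br.
Crossovers in the n–vi interval produce the single-crossover classes + br + and n + vi (59 + 49 = 108) plus the double crossovers (8).
RF(n–vi) = (108 + 8) / 500 = 116/500 = 0.2320 → 23.2 map units.

23.2 map units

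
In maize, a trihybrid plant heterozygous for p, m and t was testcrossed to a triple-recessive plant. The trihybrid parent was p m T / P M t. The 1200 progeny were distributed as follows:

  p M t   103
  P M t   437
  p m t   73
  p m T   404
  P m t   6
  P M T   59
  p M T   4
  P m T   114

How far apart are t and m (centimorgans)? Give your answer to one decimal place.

The two rarest classes, p M T and P m t, are the double crossovers. Comparing them with the parentals, only the m allele has switched, so m is the middle locus and the order is t – m – p.
Crossovers in the t–m interval produce the single-crossover classes p m t and P M T (73 + 59 = 132) plus the double crossovers (10).
RF(t–m) = (132 + 10) / 1200 = 142/1200 = 0.1183 → 11.8 centimorgans.

11.8 centimorgans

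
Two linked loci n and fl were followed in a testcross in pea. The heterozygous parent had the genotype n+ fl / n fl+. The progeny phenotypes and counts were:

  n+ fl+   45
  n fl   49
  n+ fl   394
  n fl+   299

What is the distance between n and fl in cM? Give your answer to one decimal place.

11.9 cM

The recombinant classes are n+ fl+ and n fl: 45 + 49 = 94.
Recombination frequency = 94/787 = 0.1194 ≈ 11.9%, i.e. 11.9 cM.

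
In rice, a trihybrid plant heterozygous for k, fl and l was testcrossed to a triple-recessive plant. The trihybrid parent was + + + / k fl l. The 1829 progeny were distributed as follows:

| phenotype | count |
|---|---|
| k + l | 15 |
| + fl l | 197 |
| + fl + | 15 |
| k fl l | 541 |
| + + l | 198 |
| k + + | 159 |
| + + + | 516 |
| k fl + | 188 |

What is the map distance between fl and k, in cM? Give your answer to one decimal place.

21.1 cM

The two rarest classes, + fl + and k + l, are the double crossovers. Comparing them with the parentals, only the fl allele has switched, so fl is the middle locus and the order is k – fl – l.
Crossovers in the k–fl interval produce the single-crossover classes k + + and + fl l (159 + 197 = 356) plus the double crossovers (30).
RF(k–fl) = (356 + 30) / 1829 = 386/1829 = 0.2110 → 21.1 cM.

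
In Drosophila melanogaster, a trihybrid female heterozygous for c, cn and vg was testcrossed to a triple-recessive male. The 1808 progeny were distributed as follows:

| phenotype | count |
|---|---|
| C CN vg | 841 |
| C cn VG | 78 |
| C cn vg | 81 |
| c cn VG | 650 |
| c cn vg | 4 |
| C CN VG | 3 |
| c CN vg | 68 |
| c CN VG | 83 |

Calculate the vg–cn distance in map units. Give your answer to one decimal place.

The two most frequent reciprocal classes, c cn VG and C CN vg, are the parental types, so the F1 was c cn VG / C CN vg.
The two rarest classes, c cn vg and C CN VG, are the double crossovers. Comparing them with the parentals, only the vg allele has switched, so vg is the middle locus and the order is cn – vg – c.
Crossovers in the cn–vg interval produce the single-crossover classes c CN VG and C cn vg (83 + 81 = 164) plus the double crossovers (7).
RF(cn–vg) = (164 + 7) / 1808 = 171/1808 = 0.0946 → 9.5 map units.

9.5 map units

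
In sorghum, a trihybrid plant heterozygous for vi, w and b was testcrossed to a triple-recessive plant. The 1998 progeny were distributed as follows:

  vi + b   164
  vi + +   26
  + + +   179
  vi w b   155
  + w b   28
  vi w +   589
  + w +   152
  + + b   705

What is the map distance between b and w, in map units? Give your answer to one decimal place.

The two most frequent reciprocal classes, vi w + and + + b, are the parental types, so the F1 was vi w + / + + b.
The two rarest classes, vi + + and + w b, are the double crossovers. Comparing them with the parentals, only the w allele has switched, so w is the middle locus and the order is b – w – vi.
Crossovers in the b–w interval produce the single-crossover classes vi w b and + + + (155 + 179 = 334) plus the double crossovers (54).
RF(b–w) = (334 + 54) / 1998 = 388/1998 = 0.1942 → 19.4 map units.

19.4 map units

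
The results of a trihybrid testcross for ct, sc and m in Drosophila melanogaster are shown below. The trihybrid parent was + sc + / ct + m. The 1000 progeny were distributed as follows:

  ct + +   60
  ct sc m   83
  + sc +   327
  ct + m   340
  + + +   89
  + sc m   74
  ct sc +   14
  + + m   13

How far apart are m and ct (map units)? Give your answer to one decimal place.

The two rarest classes, ct sc + and + + m, are the double crossovers. Comparing them with the parentals, only the ct allele has switched, so ct is the middle locus and the order is m – ct – sc.
Crossovers in the m–ct interval produce the single-crossover classes + sc m and ct + + (74 + 60 = 134) plus the double crossovers (27).
RF(m–ct) = (134 + 27) / 1000 = 161/1000 = 0.1610 → 16.1 map units.

16.1 map units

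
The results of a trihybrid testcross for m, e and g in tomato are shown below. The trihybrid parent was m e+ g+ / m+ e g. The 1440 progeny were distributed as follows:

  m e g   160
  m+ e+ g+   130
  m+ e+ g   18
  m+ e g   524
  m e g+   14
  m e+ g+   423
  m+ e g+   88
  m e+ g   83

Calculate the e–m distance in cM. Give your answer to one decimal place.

22.4 cM

The two rarest classes, m e g+ and m+ e+ g, are the double crossovers. Comparing them with the parentals, only the e allele has switched, so e is the middle locus and the order is m – e – g.
Crossovers in the m–e interval produce the single-crossover classes m+ e+ g+ and m e g (130 + 160 = 290) plus the double crossovers (32).
RF(m–e) = (290 + 32) / 1440 = 322/1440 = 0.2236 → 22.4 cM.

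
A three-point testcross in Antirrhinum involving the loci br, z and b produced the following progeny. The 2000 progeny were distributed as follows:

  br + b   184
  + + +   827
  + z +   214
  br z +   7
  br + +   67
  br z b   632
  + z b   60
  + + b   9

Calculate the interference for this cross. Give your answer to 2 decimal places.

0.46

The two most frequent reciprocal classes, br z b and + + +, are the parental types, so the F1 was br z b / + + +.
The two rarest classes, br z + and + + b, are the double crossovers. Comparing them with the parentals, only the b allele has switched, so b is the middle locus and the order is br – b – z.
br–b: (127 + 16)/2000 = 0.0715; b–z: (398 + 16)/2000 = 0.2070.
Expected DCO frequency = 0.0715 × 0.2070 ≈ 0.01480; observed = 16/2000 ≈ 0.00800.
Coefficient of coincidence = 0.00800/0.01480 ≈ 0.54; interference = 1 − 0.54 = 0.46.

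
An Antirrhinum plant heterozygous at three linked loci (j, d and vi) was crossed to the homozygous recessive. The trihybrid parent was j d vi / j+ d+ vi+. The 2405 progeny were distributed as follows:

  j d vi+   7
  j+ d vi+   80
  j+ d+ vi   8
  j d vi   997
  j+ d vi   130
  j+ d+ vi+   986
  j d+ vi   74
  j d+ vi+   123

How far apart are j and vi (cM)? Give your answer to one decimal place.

The two rarest classes, j d vi+ and j+ d+ vi, are the double crossovers. Comparing them with the parentals, only the vi allele has switched, so vi is the middle locus and the order is j – vi – d.
Crossovers in the j–vi interval produce the single-crossover classes j+ d vi and j d+ vi+ (130 + 123 = 253) plus the double crossovers (15).
RF(j–vi) = (253 + 15) / 2405 = 268/2405 = 0.1114 → 11.1 cM.

11.1 cM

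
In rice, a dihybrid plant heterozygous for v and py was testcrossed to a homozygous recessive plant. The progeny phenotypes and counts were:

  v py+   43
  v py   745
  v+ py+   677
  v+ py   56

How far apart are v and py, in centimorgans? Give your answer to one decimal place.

The two most frequent classes, v+ py+ (677) and v py (745), are the parental types, so the F1 was v+ py+ / v py.
The recombinant classes are v+ py and v py+: 56 + 43 = 99.
Recombination frequency = 99/1521 = 0.0651 ≈ 6.5%, i.e. 6.5 centimorgans.

6.5 centimorgans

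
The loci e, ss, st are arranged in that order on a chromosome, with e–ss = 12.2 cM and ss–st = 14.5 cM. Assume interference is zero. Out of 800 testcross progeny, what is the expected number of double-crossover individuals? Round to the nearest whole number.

Map distances give recombination frequencies of 0.122 and 0.145 for the two intervals.
With no interference, expected double-crossover frequency = 0.122 × 0.145 = 0.01769.
Expected number = 0.01769 × 800 = 14.15 ≈ 14.

14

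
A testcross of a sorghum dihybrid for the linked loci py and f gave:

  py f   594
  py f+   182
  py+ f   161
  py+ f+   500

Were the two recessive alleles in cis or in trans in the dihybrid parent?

cis

The two most frequent classes are py+ f+ (500) and py f (594); these are the parental (non-recombinant) types.
So the F1 carried py+ f+ on one chromosome and py f on the other — the recessive alleles are on the same chromosome (cis / coupling).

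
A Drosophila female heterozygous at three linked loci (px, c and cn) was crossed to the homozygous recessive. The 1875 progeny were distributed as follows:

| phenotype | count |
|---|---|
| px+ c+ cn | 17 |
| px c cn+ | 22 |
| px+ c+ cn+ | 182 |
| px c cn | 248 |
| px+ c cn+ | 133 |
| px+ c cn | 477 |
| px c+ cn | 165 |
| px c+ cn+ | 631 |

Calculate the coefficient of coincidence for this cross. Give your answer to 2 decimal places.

The two most frequent reciprocal classes, px+ c cn and px c+ cn+, are the parental types, so the F1 was px+ c cn / px c+ cn+.
The two rarest classes, px+ c+ cn and px c cn+, are the double crossovers. Comparing them with the parentals, only the c allele has switched, so c is the middle locus and the order is cn – c – px.
cn–c: (298 + 39)/1875 = 0.1797; c–px: (430 + 39)/1875 = 0.2501.
Expected DCO frequency = 0.1797 × 0.2501 ≈ 0.04494; observed = 39/1875 ≈ 0.02080.
Coefficient of coincidence = 0.02080/0.04494 ≈ 0.46.

0.46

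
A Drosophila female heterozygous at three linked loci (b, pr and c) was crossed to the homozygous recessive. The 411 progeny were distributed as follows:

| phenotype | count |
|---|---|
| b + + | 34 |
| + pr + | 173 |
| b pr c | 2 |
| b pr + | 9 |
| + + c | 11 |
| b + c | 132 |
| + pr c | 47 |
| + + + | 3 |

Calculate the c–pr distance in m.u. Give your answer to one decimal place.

20.9 m.u.

The two most frequent reciprocal classes, + pr + and b + c, are the parental types, so the F1 was + pr + / b + c.
The two rarest classes, + + + and b pr c, are the double crossovers. Comparing them with the parentals, only the pr allele has switched, so pr is the middle locus and the order is b – pr – c.
Crossovers in the pr–c interval produce the single-crossover classes + pr c and b + + (47 + 34 = 81) plus the double crossovers (5).
RF(pr–c) = (81 + 5) / 411 = 86/411 = 0.2092 → 20.9 m.u.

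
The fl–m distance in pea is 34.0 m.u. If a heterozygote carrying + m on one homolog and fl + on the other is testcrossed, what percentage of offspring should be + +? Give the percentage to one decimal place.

17.0%

A map distance of 34.0 m.u. corresponds to a recombination frequency of 0.340.
The F1 is + m / fl +, so + + is a recombinant gamete class with expected frequency r/2 = 0.340/2 = 0.1700.
That is 0.1700 = 17.0% of the progeny.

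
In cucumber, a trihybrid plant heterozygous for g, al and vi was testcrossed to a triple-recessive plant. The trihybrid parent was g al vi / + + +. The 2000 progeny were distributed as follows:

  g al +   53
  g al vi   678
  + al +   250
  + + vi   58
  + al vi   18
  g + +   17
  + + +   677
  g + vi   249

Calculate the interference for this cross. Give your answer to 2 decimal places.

0.10

The two rarest classes, + al vi and g + +, are the double crossovers. Comparing them with the parentals, only the g allele has switched, so g is the middle locus and the order is al – g – vi.
al–g: (499 + 35)/2000 = 0.2670; g–vi: (111 + 35)/2000 = 0.0730.
Expected DCO frequency = 0.2670 × 0.0730 ≈ 0.01949; observed = 35/2000 ≈ 0.01750.
Coefficient of coincidence = 0.01750/0.01949 ≈ 0.90; interference = 1 − 0.90 = 0.10.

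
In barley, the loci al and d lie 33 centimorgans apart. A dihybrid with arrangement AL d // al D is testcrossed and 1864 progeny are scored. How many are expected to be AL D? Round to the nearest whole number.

A map distance of 33 centimorgans corresponds to a recombination frequency of 0.330.
The F1 is AL d / al D, so AL D is a recombinant gamete class with expected frequency r/2 = 0.330/2 = 0.1650.
Expected number = 0.1650 × 1864 = 307.56 ≈ 308.

308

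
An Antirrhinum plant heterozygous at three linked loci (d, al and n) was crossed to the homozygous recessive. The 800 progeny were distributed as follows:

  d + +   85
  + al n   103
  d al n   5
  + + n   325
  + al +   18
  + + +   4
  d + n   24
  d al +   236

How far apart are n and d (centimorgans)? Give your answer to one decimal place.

6.4 centimorgans

The two most frequent reciprocal classes, + + n and d al +, are the parental types, so the F1 was + + n / d al +.
The two rarest classes, + + + and d al n, are the double crossovers. Comparing them with the parentals, only the n allele has switched, so n is the middle locus and the order is al – n – d.
Crossovers in the n–d interval produce the single-crossover classes d + n and + al + (24 + 18 = 42) plus the double crossovers (9).
RF(n–d) = (42 + 9) / 800 = 51/800 = 0.0638 → 6.4 centimorgans.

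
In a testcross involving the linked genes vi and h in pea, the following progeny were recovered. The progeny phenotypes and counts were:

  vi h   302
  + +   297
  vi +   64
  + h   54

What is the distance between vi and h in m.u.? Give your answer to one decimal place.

16.5 m.u.

The two most frequent classes, + + (297) and vi h (302), are the parental types, so the F1 was + + / vi h.
The recombinant classes are + h and vi +: 54 + 64 = 118.
Recombination frequency = 118/717 = 0.1646 ≈ 16.5%, i.e. 16.5 m.u.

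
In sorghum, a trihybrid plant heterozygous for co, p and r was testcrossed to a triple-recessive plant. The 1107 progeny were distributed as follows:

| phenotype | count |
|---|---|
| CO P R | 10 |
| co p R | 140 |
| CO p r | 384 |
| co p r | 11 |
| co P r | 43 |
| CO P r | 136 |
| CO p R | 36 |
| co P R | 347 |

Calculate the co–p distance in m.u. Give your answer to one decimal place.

26.8 m.u.

The two most frequent reciprocal classes, CO p r and co P R, are the parental types, so the F1 was CO p r / co P R.
The two rarest classes, co p r and CO P R, are the double crossovers. Comparing them with the parentals, only the co allele has switched, so co is the middle locus and the order is p – co – r.
Crossovers in the p–co interval produce the single-crossover classes CO P r and co p R (136 + 140 = 276) plus the double crossovers (21).
RF(p–co) = (276 + 21) / 1107 = 297/1107 = 0.2683 → 26.8 m.u.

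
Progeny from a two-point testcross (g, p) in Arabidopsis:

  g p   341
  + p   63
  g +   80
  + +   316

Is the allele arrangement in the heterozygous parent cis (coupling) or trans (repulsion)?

The two most frequent classes are + + (316) and g p (341); these are the parental (non-recombinant) types.
So the F1 carried + + on one chromosome and g p on the other — the recessive alleles are on the same chromosome (cis / coupling).

cis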